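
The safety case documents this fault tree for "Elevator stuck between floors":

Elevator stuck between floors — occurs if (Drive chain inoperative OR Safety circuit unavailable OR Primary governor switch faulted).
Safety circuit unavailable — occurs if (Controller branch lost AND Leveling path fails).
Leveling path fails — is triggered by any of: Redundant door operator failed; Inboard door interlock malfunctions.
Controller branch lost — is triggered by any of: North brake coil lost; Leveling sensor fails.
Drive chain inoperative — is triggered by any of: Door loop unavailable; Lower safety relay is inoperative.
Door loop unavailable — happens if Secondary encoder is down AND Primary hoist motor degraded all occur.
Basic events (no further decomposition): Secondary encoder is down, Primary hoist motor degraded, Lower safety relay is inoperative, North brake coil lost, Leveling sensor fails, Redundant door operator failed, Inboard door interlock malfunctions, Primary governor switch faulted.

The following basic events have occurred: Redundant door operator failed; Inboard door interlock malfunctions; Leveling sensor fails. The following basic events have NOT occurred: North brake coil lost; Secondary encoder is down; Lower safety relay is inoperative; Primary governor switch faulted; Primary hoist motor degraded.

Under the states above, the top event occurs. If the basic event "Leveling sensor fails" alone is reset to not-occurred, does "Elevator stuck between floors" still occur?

No

Counterfactual: set "Leveling sensor fails" to not occurred.
Door loop unavailable [AND]: Secondary encoder is down=not, Primary hoist motor degraded=not → not all inputs occur → does not occur.
Drive chain inoperative [OR]: Door loop unavailable=not, Lower safety relay is inoperative=not → no input occurs → does not occur.
Controller branch lost [OR]: North brake coil lost=not, Leveling sensor fails=not → no input occurs → does not occur.
Leveling path fails [OR]: Redundant door operator failed=occurs, Inboard door interlock malfunctions=occurs → at least one input occurs → occurs.
Safety circuit unavailable [AND]: Controller branch lost=not, Leveling path fails=occurs → not all inputs occur → does not occur.
Elevator stuck between floors [OR]: Drive chain inoperative=not, Safety circuit unavailable=not, Primary governor switch faulted=not → no input occurs → does not occur.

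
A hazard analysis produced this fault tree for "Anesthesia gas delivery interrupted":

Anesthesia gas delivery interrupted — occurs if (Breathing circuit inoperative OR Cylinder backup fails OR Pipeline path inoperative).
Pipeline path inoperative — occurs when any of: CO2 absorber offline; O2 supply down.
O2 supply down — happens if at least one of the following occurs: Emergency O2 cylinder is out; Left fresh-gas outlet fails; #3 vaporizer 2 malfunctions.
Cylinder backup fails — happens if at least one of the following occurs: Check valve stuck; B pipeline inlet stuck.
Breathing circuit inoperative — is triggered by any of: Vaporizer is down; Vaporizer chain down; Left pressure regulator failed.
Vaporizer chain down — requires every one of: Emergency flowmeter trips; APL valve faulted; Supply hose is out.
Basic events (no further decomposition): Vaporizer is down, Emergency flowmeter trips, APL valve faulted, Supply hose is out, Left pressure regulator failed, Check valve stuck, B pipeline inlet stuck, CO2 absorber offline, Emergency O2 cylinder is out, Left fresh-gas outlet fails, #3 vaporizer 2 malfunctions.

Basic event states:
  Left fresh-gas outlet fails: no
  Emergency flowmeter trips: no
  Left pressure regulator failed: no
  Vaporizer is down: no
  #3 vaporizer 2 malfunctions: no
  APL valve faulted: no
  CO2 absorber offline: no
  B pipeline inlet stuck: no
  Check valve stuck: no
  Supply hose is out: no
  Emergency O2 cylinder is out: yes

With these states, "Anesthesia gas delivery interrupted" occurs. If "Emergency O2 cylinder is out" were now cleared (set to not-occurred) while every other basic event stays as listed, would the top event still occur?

Counterfactual: set "Emergency O2 cylinder is out" to not occurred.
Vaporizer chain down [AND]: Emergency flowmeter trips=not, APL valve faulted=not, Supply hose is out=not → not all inputs occur → does not occur.
Breathing circuit inoperative [OR]: Vaporizer is down=not, Vaporizer chain down=not, Left pressure regulator failed=not → no input occurs → does not occur.
Cylinder backup fails [OR]: Check valve stuck=not, B pipeline inlet stuck=not → no input occurs → does not occur.
O2 supply down [OR]: Emergency O2 cylinder is out=not, Left fresh-gas outlet fails=not, #3 vaporizer 2 malfunctions=not → no input occurs → does not occur.
Pipeline path inoperative [OR]: CO2 absorber offline=not, O2 supply down=not → no input occurs → does not occur.
Anesthesia gas delivery interrupted [OR]: Breathing circuit inoperative=not, Cylinder backup fails=not, Pipeline path inoperative=not → no input occurs → does not occur.

No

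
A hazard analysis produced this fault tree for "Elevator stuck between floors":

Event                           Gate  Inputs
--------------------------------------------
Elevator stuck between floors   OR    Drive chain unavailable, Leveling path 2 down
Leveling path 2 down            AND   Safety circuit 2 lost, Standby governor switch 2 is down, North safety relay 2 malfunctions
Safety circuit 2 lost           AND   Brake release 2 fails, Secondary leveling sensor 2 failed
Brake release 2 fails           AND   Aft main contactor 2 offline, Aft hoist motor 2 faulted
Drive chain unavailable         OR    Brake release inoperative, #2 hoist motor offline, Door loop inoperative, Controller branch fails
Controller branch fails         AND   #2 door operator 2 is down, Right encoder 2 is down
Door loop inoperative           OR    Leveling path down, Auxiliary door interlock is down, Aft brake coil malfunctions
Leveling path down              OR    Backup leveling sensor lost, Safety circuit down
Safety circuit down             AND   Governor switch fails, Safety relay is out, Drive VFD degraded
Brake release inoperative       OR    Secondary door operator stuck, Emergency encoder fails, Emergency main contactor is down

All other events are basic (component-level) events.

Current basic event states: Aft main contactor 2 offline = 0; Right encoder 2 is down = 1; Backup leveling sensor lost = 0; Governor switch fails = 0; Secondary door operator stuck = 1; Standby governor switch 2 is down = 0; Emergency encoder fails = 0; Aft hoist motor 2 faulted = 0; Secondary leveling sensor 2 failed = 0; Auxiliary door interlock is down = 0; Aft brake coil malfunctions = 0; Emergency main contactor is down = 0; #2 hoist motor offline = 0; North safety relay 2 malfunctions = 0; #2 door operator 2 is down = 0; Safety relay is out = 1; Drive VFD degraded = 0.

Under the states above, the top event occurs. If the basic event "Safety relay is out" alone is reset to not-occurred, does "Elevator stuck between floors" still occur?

Counterfactual: set "Safety relay is out" to not occurred.
Brake release inoperative [OR]: Secondary door operator stuck=occurs, Emergency encoder fails=not, Emergency main contactor is down=not → at least one input occurs → occurs.
Safety circuit down [AND]: Governor switch fails=not, Safety relay is out=not, Drive VFD degraded=not → not all inputs occur → does not occur.
Leveling path down [OR]: Backup leveling sensor lost=not, Safety circuit down=not → no input occurs → does not occur.
Door loop inoperative [OR]: Leveling path down=not, Auxiliary door interlock is down=not, Aft brake coil malfunctions=not → no input occurs → does not occur.
Controller branch fails [AND]: #2 door operator 2 is down=not, Right encoder 2 is down=occurs → not all inputs occur → does not occur.
Drive chain unavailable [OR]: Brake release inoperative=occurs, #2 hoist motor offline=not, Door loop inoperative=not, Controller branch fails=not → at least one input occurs → occurs.
Brake release 2 fails [AND]: Aft main contactor 2 offline=not, Aft hoist motor 2 faulted=not → not all inputs occur → does not occur.
Safety circuit 2 lost [AND]: Brake release 2 fails=not, Secondary leveling sensor 2 failed=not → not all inputs occur → does not occur.
Leveling path 2 down [AND]: Safety circuit 2 lost=not, Standby governor switch 2 is down=not, North safety relay 2 malfunctions=not → not all inputs occur → does not occur.
Elevator stuck between floors [OR]: Drive chain unavailable=occurs, Leveling path 2 down=not → at least one input occurs → occurs.

Yes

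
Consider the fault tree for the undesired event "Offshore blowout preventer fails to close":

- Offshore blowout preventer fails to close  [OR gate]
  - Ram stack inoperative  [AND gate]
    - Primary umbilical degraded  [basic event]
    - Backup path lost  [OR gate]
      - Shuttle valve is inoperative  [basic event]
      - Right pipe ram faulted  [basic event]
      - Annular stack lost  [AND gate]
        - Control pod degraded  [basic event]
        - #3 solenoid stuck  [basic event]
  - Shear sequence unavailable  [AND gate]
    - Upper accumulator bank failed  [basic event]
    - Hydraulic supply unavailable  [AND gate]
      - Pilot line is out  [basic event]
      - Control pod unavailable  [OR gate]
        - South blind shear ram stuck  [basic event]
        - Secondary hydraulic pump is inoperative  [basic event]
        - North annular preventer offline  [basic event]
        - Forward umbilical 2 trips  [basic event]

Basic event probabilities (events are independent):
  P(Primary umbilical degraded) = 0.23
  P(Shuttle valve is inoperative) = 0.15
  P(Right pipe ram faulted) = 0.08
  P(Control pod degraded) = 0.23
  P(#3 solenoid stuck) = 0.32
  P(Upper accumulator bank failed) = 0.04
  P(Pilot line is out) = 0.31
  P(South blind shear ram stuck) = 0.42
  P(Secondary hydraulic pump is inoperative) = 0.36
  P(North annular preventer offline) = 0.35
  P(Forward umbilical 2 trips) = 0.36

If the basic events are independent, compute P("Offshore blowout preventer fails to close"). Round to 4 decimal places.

0.0732

P(Annular stack lost) [AND] = 0.23 × 0.32 = 0.073600
P(Backup path lost) [OR] = 1 − (1−0.15) × (1−0.08) × (1−0.073600) = 0.275555
P(Ram stack inoperative) [AND] = 0.23 × 0.275555 = 0.063378
P(Control pod unavailable) [OR] = 1 − (1−0.42) × (1−0.36) × (1−0.35) × (1−0.36) = 0.845581
P(Hydraulic supply unavailable) [AND] = 0.31 × 0.845581 = 0.262130
P(Shear sequence unavailable) [AND] = 0.04 × 0.262130 = 0.010485
P(Offshore blowout preventer fails to close) [OR] = 1 − (1−0.063378) × (1−0.010485) = 0.073198
Rounded to 4 decimal places: P(Offshore blowout preventer fails to close) ≈ 0.0732.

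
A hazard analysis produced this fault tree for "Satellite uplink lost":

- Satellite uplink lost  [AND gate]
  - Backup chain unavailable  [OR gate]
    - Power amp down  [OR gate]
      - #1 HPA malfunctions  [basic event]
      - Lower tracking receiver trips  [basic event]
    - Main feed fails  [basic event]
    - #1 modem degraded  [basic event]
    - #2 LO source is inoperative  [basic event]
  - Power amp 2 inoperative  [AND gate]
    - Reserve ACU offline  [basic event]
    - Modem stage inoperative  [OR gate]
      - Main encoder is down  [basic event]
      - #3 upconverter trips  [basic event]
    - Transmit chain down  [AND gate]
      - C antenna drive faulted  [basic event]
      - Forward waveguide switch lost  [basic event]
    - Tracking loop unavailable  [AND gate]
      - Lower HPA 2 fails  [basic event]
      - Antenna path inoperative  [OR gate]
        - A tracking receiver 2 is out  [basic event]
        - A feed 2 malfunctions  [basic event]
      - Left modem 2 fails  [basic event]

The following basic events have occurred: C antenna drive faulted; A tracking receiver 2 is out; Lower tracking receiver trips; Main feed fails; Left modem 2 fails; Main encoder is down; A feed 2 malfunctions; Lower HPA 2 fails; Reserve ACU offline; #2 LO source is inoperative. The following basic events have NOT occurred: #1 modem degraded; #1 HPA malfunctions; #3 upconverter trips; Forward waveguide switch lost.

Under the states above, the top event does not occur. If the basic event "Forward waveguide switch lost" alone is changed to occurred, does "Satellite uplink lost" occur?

Counterfactual: set "Forward waveguide switch lost" to occurred.
Power amp down [OR]: #1 HPA malfunctions=not, Lower tracking receiver trips=occurs → at least one input occurs → occurs.
Backup chain unavailable [OR]: Power amp down=occurs, Main feed fails=occurs, #1 modem degraded=not, #2 LO source is inoperative=occurs → at least one input occurs → occurs.
Modem stage inoperative [OR]: Main encoder is down=occurs, #3 upconverter trips=not → at least one input occurs → occurs.
Transmit chain down [AND]: C antenna drive faulted=occurs, Forward waveguide switch lost=occurs → all inputs occur → occurs.
Antenna path inoperative [OR]: A tracking receiver 2 is out=occurs, A feed 2 malfunctions=occurs → at least one input occurs → occurs.
Tracking loop unavailable [AND]: Lower HPA 2 fails=occurs, Antenna path inoperative=occurs, Left modem 2 fails=occurs → all inputs occur → occurs.
Power amp 2 inoperative [AND]: Reserve ACU offline=occurs, Modem stage inoperative=occurs, Transmit chain down=occurs, Tracking loop unavailable=occurs → all inputs occur → occurs.
Satellite uplink lost [AND]: Backup chain unavailable=occurs, Power amp 2 inoperative=occurs → all inputs occur → occurs.

Yes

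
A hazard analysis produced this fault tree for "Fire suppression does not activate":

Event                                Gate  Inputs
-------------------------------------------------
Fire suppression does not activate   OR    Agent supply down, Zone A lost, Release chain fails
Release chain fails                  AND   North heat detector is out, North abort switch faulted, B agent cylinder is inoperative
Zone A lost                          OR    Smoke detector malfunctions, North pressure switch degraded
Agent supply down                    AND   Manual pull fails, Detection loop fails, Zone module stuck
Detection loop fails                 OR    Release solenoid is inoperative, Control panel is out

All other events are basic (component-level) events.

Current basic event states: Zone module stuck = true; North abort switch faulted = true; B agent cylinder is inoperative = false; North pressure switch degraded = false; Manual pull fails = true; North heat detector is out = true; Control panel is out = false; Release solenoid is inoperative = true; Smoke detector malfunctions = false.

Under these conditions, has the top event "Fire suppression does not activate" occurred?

Yes

Detection loop fails [OR]: Release solenoid is inoperative=occurs, Control panel is out=not → at least one input occurs → occurs.
Agent supply down [AND]: Manual pull fails=occurs, Detection loop fails=occurs, Zone module stuck=occurs → all inputs occur → occurs.
Zone A lost [OR]: Smoke detector malfunctions=not, North pressure switch degraded=not → no input occurs → does not occur.
Release chain fails [AND]: North heat detector is out=occurs, North abort switch faulted=occurs, B agent cylinder is inoperative=not → not all inputs occur → does not occur.
Fire suppression does not activate [OR]: Agent supply down=occurs, Zone A lost=not, Release chain fails=not → at least one input occurs → occurs.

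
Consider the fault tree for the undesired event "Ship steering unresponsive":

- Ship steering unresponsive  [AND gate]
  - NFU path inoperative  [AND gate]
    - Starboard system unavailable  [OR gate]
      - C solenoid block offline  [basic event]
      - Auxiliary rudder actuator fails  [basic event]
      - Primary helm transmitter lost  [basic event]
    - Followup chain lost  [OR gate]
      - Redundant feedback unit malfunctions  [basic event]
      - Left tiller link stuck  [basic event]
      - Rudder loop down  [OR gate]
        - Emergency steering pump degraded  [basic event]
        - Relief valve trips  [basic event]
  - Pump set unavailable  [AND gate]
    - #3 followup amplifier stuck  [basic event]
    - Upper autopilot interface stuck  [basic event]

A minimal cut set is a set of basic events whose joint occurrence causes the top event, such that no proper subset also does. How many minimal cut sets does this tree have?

Starboard system unavailable [OR]: union of children's cut sets → 3 cut set(s).
Rudder loop down [OR]: union of children's cut sets → 2 cut set(s).
Followup chain lost [OR]: union of children's cut sets → 4 cut set(s).
NFU path inoperative [AND]: one cut set from each child combined → 3 × 4 = 12 cut set(s).
Pump set unavailable [AND]: one cut set from each child combined → 1 × 1 = 1 cut set(s).
Ship steering unresponsive [AND]: one cut set from each child combined → 12 × 1 = 12 cut set(s).

12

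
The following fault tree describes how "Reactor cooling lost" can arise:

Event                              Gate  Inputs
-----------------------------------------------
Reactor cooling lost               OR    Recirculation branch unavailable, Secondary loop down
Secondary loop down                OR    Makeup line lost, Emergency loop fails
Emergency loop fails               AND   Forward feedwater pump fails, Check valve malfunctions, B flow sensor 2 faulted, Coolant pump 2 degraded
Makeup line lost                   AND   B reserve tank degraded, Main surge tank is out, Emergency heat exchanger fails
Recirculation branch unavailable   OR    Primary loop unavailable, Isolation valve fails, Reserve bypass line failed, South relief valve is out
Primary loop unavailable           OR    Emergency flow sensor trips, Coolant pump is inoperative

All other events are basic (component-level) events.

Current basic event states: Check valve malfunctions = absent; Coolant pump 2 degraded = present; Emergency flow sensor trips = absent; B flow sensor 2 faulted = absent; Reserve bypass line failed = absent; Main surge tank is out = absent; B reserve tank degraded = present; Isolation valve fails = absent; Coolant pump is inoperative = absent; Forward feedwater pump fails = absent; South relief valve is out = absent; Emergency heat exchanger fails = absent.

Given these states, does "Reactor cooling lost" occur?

Primary loop unavailable [OR]: Emergency flow sensor trips=not, Coolant pump is inoperative=not → no input occurs → does not occur.
Recirculation branch unavailable [OR]: Primary loop unavailable=not, Isolation valve fails=not, Reserve bypass line failed=not, South relief valve is out=not → no input occurs → does not occur.
Makeup line lost [AND]: B reserve tank degraded=occurs, Main surge tank is out=not, Emergency heat exchanger fails=not → not all inputs occur → does not occur.
Emergency loop fails [AND]: Forward feedwater pump fails=not, Check valve malfunctions=not, B flow sensor 2 faulted=not, Coolant pump 2 degraded=occurs → not all inputs occur → does not occur.
Secondary loop down [OR]: Makeup line lost=not, Emergency loop fails=not → no input occurs → does not occur.
Reactor cooling lost [OR]: Recirculation branch unavailable=not, Secondary loop down=not → no input occurs → does not occur.

No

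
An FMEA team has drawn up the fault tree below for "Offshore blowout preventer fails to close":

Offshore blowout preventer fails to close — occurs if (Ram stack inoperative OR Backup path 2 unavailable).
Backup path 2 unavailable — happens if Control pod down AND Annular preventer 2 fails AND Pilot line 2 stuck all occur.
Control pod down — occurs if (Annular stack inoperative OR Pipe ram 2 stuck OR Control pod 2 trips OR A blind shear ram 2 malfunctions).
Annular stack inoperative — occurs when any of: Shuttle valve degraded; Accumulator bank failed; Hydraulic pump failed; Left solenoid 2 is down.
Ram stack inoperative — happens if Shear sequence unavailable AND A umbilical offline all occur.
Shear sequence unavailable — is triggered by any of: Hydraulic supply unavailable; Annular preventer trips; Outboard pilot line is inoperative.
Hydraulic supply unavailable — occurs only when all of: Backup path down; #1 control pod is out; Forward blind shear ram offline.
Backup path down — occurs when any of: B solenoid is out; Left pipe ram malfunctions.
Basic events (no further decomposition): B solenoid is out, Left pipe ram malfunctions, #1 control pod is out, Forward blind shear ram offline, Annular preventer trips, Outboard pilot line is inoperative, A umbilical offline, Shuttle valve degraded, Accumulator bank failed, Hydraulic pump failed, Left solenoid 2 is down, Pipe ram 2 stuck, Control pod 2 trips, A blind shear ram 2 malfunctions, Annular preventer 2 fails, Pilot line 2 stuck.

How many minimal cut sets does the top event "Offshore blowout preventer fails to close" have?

Backup path down [OR]: union of children's cut sets → 2 cut set(s).
Hydraulic supply unavailable [AND]: one cut set from each child combined → 2 × 1 × 1 = 2 cut set(s).
Shear sequence unavailable [OR]: union of children's cut sets → 4 cut set(s).
Ram stack inoperative [AND]: one cut set from each child combined → 4 × 1 = 4 cut set(s).
Annular stack inoperative [OR]: union of children's cut sets → 4 cut set(s).
Control pod down [OR]: union of children's cut sets → 7 cut set(s).
Backup path 2 unavailable [AND]: one cut set from each child combined → 7 × 1 × 1 = 7 cut set(s).
Offshore blowout preventer fails to close [OR]: union of children's cut sets → 11 cut set(s).

11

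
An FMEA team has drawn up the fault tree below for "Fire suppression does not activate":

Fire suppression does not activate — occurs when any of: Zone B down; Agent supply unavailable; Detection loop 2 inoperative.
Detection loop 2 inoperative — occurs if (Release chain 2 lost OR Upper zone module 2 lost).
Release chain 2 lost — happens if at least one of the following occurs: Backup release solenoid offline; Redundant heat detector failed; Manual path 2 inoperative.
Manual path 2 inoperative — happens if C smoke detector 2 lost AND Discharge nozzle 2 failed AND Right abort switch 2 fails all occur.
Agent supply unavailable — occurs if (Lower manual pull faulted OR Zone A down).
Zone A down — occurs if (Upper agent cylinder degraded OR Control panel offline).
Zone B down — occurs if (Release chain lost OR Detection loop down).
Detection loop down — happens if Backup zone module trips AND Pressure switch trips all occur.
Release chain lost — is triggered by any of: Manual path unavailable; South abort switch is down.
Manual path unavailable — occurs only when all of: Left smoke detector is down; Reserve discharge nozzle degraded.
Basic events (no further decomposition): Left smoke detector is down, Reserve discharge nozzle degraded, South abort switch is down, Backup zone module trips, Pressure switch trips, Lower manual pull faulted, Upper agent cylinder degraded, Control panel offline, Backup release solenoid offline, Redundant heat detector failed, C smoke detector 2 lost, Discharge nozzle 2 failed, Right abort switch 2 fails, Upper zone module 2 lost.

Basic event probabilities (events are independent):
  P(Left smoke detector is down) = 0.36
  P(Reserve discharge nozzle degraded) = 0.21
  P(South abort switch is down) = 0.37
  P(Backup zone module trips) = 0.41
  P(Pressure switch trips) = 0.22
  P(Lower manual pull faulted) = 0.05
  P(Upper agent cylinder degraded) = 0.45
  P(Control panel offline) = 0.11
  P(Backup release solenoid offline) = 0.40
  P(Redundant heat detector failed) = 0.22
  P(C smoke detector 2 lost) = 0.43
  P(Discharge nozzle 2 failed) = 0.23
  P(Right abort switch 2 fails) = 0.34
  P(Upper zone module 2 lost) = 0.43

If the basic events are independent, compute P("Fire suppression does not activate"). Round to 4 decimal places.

P(Manual path unavailable) [AND] = 0.36 × 0.21 = 0.075600
P(Release chain lost) [OR] = 1 − (1−0.075600) × (1−0.37) = 0.417628
P(Detection loop down) [AND] = 0.41 × 0.22 = 0.090200
P(Zone B down) [OR] = 1 − (1−0.417628) × (1−0.090200) = 0.470158
P(Zone A down) [OR] = 1 − (1−0.45) × (1−0.11) = 0.510500
P(Agent supply unavailable) [OR] = 1 − (1−0.05) × (1−0.510500) = 0.534975
P(Manual path 2 inoperative) [AND] = 0.43 × 0.23 × 0.34 = 0.033626
P(Release chain 2 lost) [OR] = 1 − (1−0.40) × (1−0.22) × (1−0.033626) = 0.547737
P(Detection loop 2 inoperative) [OR] = 1 − (1−0.547737) × (1−0.43) = 0.742210
P(Fire suppression does not activate) [OR] = 1 − (1−0.470158) × (1−0.534975) × (1−0.742210) = 0.936483
Rounded to 4 decimal places: P(Fire suppression does not activate) ≈ 0.9365.

0.9365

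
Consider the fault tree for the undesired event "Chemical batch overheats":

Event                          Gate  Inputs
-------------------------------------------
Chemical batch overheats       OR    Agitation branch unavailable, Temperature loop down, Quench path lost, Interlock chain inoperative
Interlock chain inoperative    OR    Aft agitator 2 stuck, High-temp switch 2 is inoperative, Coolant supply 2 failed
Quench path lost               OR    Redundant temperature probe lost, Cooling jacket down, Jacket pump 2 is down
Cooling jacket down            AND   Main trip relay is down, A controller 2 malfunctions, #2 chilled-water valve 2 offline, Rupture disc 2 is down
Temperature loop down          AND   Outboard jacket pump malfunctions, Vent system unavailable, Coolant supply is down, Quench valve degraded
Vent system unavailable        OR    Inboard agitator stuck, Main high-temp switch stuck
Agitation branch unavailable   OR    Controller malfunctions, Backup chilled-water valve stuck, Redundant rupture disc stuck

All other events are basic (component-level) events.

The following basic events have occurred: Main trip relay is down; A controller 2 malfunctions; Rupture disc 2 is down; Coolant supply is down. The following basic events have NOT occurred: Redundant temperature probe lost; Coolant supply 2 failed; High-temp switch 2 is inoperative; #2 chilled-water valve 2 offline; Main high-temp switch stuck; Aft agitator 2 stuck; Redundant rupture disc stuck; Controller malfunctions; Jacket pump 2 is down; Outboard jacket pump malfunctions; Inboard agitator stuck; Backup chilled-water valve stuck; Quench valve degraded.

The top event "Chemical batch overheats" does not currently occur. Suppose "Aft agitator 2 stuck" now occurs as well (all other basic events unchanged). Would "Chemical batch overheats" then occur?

Yes

Counterfactual: set "Aft agitator 2 stuck" to occurred.
Agitation branch unavailable [OR]: Controller malfunctions=not, Backup chilled-water valve stuck=not, Redundant rupture disc stuck=not → no input occurs → does not occur.
Vent system unavailable [OR]: Inboard agitator stuck=not, Main high-temp switch stuck=not → no input occurs → does not occur.
Temperature loop down [AND]: Outboard jacket pump malfunctions=not, Vent system unavailable=not, Coolant supply is down=occurs, Quench valve degraded=not → not all inputs occur → does not occur.
Cooling jacket down [AND]: Main trip relay is down=occurs, A controller 2 malfunctions=occurs, #2 chilled-water valve 2 offline=not, Rupture disc 2 is down=occurs → not all inputs occur → does not occur.
Quench path lost [OR]: Redundant temperature probe lost=not, Cooling jacket down=not, Jacket pump 2 is down=not → no input occurs → does not occur.
Interlock chain inoperative [OR]: Aft agitator 2 stuck=occurs, High-temp switch 2 is inoperative=not, Coolant supply 2 failed=not → at least one input occurs → occurs.
Chemical batch overheats [OR]: Agitation branch unavailable=not, Temperature loop down=not, Quench path lost=not, Interlock chain inoperative=occurs → at least one input occurs → occurs.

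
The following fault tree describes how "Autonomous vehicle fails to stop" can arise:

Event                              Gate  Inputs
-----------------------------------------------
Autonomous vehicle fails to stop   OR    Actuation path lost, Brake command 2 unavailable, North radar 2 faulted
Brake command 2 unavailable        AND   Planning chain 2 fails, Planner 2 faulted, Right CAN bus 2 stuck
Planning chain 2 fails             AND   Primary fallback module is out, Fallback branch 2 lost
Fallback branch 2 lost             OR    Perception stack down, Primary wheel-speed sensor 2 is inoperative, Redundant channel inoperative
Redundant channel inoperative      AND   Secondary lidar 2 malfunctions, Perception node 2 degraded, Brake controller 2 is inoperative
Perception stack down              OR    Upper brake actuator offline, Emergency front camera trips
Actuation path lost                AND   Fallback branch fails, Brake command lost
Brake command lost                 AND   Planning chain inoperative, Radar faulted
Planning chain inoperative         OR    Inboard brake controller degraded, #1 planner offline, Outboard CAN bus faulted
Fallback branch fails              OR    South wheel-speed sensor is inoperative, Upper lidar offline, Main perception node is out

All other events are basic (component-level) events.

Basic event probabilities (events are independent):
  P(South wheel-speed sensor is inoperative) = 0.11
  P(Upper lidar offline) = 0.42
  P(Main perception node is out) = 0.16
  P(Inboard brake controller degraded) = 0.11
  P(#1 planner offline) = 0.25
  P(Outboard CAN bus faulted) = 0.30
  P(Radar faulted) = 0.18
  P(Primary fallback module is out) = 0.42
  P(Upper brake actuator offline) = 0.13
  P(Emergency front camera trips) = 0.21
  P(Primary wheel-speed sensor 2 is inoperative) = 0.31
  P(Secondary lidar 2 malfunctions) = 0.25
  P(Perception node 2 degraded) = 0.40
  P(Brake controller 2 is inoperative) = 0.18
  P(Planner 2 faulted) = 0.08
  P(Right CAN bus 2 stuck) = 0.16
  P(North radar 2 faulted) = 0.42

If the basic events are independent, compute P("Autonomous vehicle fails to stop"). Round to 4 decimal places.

P(Fallback branch fails) [OR] = 1 − (1−0.11) × (1−0.42) × (1−0.16) = 0.566392
P(Planning chain inoperative) [OR] = 1 − (1−0.11) × (1−0.25) × (1−0.30) = 0.532750
P(Brake command lost) [AND] = 0.532750 × 0.18 = 0.095895
P(Actuation path lost) [AND] = 0.566392 × 0.095895 = 0.054314
P(Perception stack down) [OR] = 1 − (1−0.13) × (1−0.21) = 0.312700
P(Redundant channel inoperative) [AND] = 0.25 × 0.40 × 0.18 = 0.018000
P(Fallback branch 2 lost) [OR] = 1 − (1−0.312700) × (1−0.31) × (1−0.018000) = 0.534299
P(Planning chain 2 fails) [AND] = 0.42 × 0.534299 = 0.224406
P(Brake command 2 unavailable) [AND] = 0.224406 × 0.08 × 0.16 = 0.002872
P(Autonomous vehicle fails to stop) [OR] = 1 − (1−0.054314) × (1−0.002872) × (1−0.42) = 0.453077
Rounded to 4 decimal places: P(Autonomous vehicle fails to stop) ≈ 0.4531.

0.4531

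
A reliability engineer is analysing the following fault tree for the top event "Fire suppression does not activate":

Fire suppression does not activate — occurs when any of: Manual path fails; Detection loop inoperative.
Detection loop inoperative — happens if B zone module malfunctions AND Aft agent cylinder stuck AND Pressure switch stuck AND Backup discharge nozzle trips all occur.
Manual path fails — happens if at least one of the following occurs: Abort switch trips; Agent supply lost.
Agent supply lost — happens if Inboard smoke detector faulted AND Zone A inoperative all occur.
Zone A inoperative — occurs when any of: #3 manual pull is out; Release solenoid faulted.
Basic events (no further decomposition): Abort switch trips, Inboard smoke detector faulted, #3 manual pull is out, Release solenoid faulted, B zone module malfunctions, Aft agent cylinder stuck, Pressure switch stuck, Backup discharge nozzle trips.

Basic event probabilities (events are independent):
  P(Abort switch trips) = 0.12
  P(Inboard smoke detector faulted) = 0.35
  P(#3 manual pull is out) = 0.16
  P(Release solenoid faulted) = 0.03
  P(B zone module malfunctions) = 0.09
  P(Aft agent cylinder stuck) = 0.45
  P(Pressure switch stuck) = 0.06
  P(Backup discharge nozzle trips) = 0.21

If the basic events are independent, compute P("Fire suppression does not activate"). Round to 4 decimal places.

0.1775

P(Zone A inoperative) [OR] = 1 − (1−0.16) × (1−0.03) = 0.185200
P(Agent supply lost) [AND] = 0.35 × 0.185200 = 0.064820
P(Manual path fails) [OR] = 1 − (1−0.12) × (1−0.064820) = 0.177042
P(Detection loop inoperative) [AND] = 0.09 × 0.45 × 0.06 × 0.21 = 0.000510
P(Fire suppression does not activate) [OR] = 1 − (1−0.177042) × (1−0.000510) = 0.177462
Rounded to 4 decimal places: P(Fire suppression does not activate) ≈ 0.1775.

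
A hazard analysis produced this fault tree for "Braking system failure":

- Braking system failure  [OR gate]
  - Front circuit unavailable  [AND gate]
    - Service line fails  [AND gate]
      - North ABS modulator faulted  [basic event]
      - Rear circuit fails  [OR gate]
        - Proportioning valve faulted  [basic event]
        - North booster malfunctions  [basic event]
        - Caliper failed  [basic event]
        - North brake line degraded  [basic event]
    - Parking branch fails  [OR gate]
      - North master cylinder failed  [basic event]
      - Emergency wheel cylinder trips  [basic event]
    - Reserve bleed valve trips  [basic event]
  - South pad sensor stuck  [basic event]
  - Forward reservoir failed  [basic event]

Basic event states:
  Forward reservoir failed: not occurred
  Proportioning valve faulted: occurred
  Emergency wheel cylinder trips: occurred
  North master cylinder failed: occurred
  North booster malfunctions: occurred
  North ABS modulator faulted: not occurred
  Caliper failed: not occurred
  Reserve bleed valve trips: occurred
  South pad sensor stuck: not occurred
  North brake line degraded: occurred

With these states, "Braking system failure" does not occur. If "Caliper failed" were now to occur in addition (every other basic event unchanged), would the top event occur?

Counterfactual: set "Caliper failed" to occurred.
Rear circuit fails [OR]: Proportioning valve faulted=occurs, North booster malfunctions=occurs, Caliper failed=occurs, North brake line degraded=occurs → at least one input occurs → occurs.
Service line fails [AND]: North ABS modulator faulted=not, Rear circuit fails=occurs → not all inputs occur → does not occur.
Parking branch fails [OR]: North master cylinder failed=occurs, Emergency wheel cylinder trips=occurs → at least one input occurs → occurs.
Front circuit unavailable [AND]: Service line fails=not, Parking branch fails=occurs, Reserve bleed valve trips=occurs → not all inputs occur → does not occur.
Braking system failure [OR]: Front circuit unavailable=not, South pad sensor stuck=not, Forward reservoir failed=not → no input occurs → does not occur.

No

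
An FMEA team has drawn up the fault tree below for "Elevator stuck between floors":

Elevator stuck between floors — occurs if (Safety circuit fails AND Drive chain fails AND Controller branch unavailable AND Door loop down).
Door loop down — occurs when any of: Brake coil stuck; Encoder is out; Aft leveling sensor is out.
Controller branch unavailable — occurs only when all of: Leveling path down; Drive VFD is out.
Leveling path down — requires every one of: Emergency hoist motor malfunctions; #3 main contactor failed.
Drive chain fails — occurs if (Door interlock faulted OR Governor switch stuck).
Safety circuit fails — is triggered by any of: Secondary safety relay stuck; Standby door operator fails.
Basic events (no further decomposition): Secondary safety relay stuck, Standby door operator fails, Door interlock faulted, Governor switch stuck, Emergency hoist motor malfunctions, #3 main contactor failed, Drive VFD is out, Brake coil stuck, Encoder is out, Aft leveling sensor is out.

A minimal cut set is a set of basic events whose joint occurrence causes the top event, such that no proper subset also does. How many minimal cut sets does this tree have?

12

Safety circuit fails [OR]: union of children's cut sets → 2 cut set(s).
Drive chain fails [OR]: union of children's cut sets → 2 cut set(s).
Leveling path down [AND]: one cut set from each child combined → 1 × 1 = 1 cut set(s).
Controller branch unavailable [AND]: one cut set from each child combined → 1 × 1 = 1 cut set(s).
Door loop down [OR]: union of children's cut sets → 3 cut set(s).
Elevator stuck between floors [AND]: one cut set from each child combined → 2 × 2 × 1 × 3 = 12 cut set(s).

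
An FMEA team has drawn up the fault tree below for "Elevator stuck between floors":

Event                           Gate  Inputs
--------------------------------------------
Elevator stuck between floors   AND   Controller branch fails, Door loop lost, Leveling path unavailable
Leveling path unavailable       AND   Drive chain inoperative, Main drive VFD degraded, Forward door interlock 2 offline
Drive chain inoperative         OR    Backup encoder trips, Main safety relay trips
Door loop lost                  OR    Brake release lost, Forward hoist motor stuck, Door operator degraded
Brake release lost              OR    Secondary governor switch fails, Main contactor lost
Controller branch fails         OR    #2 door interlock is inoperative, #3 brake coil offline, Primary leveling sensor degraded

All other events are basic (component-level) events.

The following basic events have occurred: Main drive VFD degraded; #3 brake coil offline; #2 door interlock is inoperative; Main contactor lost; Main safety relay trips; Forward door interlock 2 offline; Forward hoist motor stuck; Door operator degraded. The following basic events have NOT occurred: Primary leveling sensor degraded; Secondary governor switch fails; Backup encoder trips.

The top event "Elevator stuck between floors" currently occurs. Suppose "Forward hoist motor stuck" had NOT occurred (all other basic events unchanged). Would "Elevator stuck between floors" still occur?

Counterfactual: set "Forward hoist motor stuck" to not occurred.
Controller branch fails [OR]: #2 door interlock is inoperative=occurs, #3 brake coil offline=occurs, Primary leveling sensor degraded=not → at least one input occurs → occurs.
Brake release lost [OR]: Secondary governor switch fails=not, Main contactor lost=occurs → at least one input occurs → occurs.
Door loop lost [OR]: Brake release lost=occurs, Forward hoist motor stuck=not, Door operator degraded=occurs → at least one input occurs → occurs.
Drive chain inoperative [OR]: Backup encoder trips=not, Main safety relay trips=occurs → at least one input occurs → occurs.
Leveling path unavailable [AND]: Drive chain inoperative=occurs, Main drive VFD degraded=occurs, Forward door interlock 2 offline=occurs → all inputs occur → occurs.
Elevator stuck between floors [AND]: Controller branch fails=occurs, Door loop lost=occurs, Leveling path unavailable=occurs → all inputs occur → occurs.

Yes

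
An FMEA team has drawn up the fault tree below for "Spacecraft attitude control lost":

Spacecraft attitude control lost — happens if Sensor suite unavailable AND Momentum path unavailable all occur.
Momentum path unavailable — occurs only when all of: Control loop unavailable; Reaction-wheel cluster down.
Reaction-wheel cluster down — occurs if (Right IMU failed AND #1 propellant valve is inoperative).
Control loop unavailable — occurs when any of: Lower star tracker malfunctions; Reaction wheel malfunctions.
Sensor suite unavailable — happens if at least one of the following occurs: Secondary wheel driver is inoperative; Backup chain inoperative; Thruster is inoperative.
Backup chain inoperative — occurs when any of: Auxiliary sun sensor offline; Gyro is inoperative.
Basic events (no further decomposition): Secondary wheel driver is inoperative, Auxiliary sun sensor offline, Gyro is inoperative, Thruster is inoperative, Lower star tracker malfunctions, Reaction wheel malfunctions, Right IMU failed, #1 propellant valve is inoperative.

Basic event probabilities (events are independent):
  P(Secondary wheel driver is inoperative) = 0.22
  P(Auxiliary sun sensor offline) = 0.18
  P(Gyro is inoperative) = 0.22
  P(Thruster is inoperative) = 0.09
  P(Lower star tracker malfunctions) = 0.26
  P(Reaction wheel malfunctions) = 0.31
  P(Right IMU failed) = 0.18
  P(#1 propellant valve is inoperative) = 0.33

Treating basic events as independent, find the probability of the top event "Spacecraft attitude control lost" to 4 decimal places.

P(Backup chain inoperative) [OR] = 1 − (1−0.18) × (1−0.22) = 0.360400
P(Sensor suite unavailable) [OR] = 1 − (1−0.22) × (1−0.360400) × (1−0.09) = 0.546012
P(Control loop unavailable) [OR] = 1 − (1−0.26) × (1−0.31) = 0.489400
P(Reaction-wheel cluster down) [AND] = 0.18 × 0.33 = 0.059400
P(Momentum path unavailable) [AND] = 0.489400 × 0.059400 = 0.029070
P(Spacecraft attitude control lost) [AND] = 0.546012 × 0.029070 = 0.015873
Rounded to 4 decimal places: P(Spacecraft attitude control lost) ≈ 0.0159.

0.0159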